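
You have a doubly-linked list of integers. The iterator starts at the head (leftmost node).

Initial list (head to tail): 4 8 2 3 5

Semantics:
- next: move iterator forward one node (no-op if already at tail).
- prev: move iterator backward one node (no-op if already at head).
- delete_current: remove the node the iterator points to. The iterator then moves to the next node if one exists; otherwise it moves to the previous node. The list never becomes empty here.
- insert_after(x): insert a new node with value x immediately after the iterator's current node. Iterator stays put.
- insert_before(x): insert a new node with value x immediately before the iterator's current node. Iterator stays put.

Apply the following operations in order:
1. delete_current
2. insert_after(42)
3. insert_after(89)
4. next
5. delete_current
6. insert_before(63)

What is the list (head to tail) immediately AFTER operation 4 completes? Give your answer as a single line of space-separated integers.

After 1 (delete_current): list=[8, 2, 3, 5] cursor@8
After 2 (insert_after(42)): list=[8, 42, 2, 3, 5] cursor@8
After 3 (insert_after(89)): list=[8, 89, 42, 2, 3, 5] cursor@8
After 4 (next): list=[8, 89, 42, 2, 3, 5] cursor@89

Answer: 8 89 42 2 3 5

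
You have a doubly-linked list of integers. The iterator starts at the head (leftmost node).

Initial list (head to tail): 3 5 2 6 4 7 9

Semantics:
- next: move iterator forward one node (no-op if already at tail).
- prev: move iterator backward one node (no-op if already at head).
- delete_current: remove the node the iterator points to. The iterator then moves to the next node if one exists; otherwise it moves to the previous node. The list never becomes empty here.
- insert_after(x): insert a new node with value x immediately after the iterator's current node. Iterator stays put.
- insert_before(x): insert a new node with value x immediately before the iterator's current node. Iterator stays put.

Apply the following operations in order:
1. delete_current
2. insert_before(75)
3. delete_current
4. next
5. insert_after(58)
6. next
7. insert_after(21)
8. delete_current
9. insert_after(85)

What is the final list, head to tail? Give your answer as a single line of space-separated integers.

Answer: 75 2 6 21 85 4 7 9

Derivation:
After 1 (delete_current): list=[5, 2, 6, 4, 7, 9] cursor@5
After 2 (insert_before(75)): list=[75, 5, 2, 6, 4, 7, 9] cursor@5
After 3 (delete_current): list=[75, 2, 6, 4, 7, 9] cursor@2
After 4 (next): list=[75, 2, 6, 4, 7, 9] cursor@6
After 5 (insert_after(58)): list=[75, 2, 6, 58, 4, 7, 9] cursor@6
After 6 (next): list=[75, 2, 6, 58, 4, 7, 9] cursor@58
After 7 (insert_after(21)): list=[75, 2, 6, 58, 21, 4, 7, 9] cursor@58
After 8 (delete_current): list=[75, 2, 6, 21, 4, 7, 9] cursor@21
After 9 (insert_after(85)): list=[75, 2, 6, 21, 85, 4, 7, 9] cursor@21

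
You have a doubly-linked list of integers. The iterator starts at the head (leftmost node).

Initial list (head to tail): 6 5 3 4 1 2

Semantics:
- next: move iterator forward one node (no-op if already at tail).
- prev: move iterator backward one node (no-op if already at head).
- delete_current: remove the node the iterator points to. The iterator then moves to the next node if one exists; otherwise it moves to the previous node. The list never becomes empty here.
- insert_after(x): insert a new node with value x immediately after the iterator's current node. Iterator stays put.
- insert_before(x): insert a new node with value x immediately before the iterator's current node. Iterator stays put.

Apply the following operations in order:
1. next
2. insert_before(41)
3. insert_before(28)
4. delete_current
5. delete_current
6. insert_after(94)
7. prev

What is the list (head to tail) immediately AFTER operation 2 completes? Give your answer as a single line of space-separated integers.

After 1 (next): list=[6, 5, 3, 4, 1, 2] cursor@5
After 2 (insert_before(41)): list=[6, 41, 5, 3, 4, 1, 2] cursor@5

Answer: 6 41 5 3 4 1 2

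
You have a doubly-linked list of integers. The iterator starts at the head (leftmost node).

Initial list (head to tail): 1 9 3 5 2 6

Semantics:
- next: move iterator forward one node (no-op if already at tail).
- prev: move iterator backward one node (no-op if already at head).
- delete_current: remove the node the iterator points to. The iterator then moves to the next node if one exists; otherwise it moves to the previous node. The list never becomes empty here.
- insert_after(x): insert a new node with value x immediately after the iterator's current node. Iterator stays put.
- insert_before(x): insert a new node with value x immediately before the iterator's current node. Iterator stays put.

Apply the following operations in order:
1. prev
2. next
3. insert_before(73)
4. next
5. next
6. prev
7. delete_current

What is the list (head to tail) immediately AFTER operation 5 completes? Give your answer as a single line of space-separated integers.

Answer: 1 73 9 3 5 2 6

Derivation:
After 1 (prev): list=[1, 9, 3, 5, 2, 6] cursor@1
After 2 (next): list=[1, 9, 3, 5, 2, 6] cursor@9
After 3 (insert_before(73)): list=[1, 73, 9, 3, 5, 2, 6] cursor@9
After 4 (next): list=[1, 73, 9, 3, 5, 2, 6] cursor@3
After 5 (next): list=[1, 73, 9, 3, 5, 2, 6] cursor@5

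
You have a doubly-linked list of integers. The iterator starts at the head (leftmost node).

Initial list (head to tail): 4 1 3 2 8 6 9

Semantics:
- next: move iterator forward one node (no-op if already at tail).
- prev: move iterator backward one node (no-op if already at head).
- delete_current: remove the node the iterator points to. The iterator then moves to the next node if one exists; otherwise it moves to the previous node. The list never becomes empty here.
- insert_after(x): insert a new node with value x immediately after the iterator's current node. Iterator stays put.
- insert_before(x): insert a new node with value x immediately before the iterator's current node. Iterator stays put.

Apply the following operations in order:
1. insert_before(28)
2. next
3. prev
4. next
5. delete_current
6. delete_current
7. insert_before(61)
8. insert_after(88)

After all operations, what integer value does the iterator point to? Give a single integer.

After 1 (insert_before(28)): list=[28, 4, 1, 3, 2, 8, 6, 9] cursor@4
After 2 (next): list=[28, 4, 1, 3, 2, 8, 6, 9] cursor@1
After 3 (prev): list=[28, 4, 1, 3, 2, 8, 6, 9] cursor@4
After 4 (next): list=[28, 4, 1, 3, 2, 8, 6, 9] cursor@1
After 5 (delete_current): list=[28, 4, 3, 2, 8, 6, 9] cursor@3
After 6 (delete_current): list=[28, 4, 2, 8, 6, 9] cursor@2
After 7 (insert_before(61)): list=[28, 4, 61, 2, 8, 6, 9] cursor@2
After 8 (insert_after(88)): list=[28, 4, 61, 2, 88, 8, 6, 9] cursor@2

Answer: 2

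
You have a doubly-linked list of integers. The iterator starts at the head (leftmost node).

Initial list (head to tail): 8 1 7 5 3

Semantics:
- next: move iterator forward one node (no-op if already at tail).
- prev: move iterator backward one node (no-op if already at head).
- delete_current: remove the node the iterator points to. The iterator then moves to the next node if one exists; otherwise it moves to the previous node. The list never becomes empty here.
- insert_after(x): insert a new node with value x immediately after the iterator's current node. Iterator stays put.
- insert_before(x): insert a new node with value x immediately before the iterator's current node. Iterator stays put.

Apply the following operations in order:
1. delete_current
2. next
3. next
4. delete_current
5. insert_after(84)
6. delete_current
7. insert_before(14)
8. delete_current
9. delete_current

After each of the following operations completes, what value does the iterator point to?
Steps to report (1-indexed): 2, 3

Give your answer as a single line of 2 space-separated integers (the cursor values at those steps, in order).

After 1 (delete_current): list=[1, 7, 5, 3] cursor@1
After 2 (next): list=[1, 7, 5, 3] cursor@7
After 3 (next): list=[1, 7, 5, 3] cursor@5
After 4 (delete_current): list=[1, 7, 3] cursor@3
After 5 (insert_after(84)): list=[1, 7, 3, 84] cursor@3
After 6 (delete_current): list=[1, 7, 84] cursor@84
After 7 (insert_before(14)): list=[1, 7, 14, 84] cursor@84
After 8 (delete_current): list=[1, 7, 14] cursor@14
After 9 (delete_current): list=[1, 7] cursor@7

Answer: 7 5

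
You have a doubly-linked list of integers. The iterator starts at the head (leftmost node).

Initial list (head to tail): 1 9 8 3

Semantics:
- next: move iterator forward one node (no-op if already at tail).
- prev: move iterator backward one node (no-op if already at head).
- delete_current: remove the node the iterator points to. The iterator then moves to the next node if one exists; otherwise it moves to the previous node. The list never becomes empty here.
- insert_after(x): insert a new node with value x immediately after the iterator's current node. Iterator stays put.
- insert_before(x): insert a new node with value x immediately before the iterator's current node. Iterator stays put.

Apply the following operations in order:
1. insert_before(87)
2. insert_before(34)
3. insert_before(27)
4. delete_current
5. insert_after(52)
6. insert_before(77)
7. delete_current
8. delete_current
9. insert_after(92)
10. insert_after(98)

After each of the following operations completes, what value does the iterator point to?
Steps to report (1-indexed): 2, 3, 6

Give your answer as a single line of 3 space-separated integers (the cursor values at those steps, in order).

After 1 (insert_before(87)): list=[87, 1, 9, 8, 3] cursor@1
After 2 (insert_before(34)): list=[87, 34, 1, 9, 8, 3] cursor@1
After 3 (insert_before(27)): list=[87, 34, 27, 1, 9, 8, 3] cursor@1
After 4 (delete_current): list=[87, 34, 27, 9, 8, 3] cursor@9
After 5 (insert_after(52)): list=[87, 34, 27, 9, 52, 8, 3] cursor@9
After 6 (insert_before(77)): list=[87, 34, 27, 77, 9, 52, 8, 3] cursor@9
After 7 (delete_current): list=[87, 34, 27, 77, 52, 8, 3] cursor@52
After 8 (delete_current): list=[87, 34, 27, 77, 8, 3] cursor@8
After 9 (insert_after(92)): list=[87, 34, 27, 77, 8, 92, 3] cursor@8
After 10 (insert_after(98)): list=[87, 34, 27, 77, 8, 98, 92, 3] cursor@8

Answer: 1 1 9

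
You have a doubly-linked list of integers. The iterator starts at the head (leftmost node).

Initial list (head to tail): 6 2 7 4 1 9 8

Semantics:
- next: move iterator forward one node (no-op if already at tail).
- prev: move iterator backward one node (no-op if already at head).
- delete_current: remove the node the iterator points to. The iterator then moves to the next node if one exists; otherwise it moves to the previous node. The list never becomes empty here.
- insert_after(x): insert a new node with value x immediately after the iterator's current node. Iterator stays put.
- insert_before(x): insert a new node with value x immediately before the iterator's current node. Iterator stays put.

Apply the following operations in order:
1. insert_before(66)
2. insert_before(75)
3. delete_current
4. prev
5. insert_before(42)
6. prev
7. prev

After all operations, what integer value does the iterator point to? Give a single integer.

Answer: 66

Derivation:
After 1 (insert_before(66)): list=[66, 6, 2, 7, 4, 1, 9, 8] cursor@6
After 2 (insert_before(75)): list=[66, 75, 6, 2, 7, 4, 1, 9, 8] cursor@6
After 3 (delete_current): list=[66, 75, 2, 7, 4, 1, 9, 8] cursor@2
After 4 (prev): list=[66, 75, 2, 7, 4, 1, 9, 8] cursor@75
After 5 (insert_before(42)): list=[66, 42, 75, 2, 7, 4, 1, 9, 8] cursor@75
After 6 (prev): list=[66, 42, 75, 2, 7, 4, 1, 9, 8] cursor@42
After 7 (prev): list=[66, 42, 75, 2, 7, 4, 1, 9, 8] cursor@66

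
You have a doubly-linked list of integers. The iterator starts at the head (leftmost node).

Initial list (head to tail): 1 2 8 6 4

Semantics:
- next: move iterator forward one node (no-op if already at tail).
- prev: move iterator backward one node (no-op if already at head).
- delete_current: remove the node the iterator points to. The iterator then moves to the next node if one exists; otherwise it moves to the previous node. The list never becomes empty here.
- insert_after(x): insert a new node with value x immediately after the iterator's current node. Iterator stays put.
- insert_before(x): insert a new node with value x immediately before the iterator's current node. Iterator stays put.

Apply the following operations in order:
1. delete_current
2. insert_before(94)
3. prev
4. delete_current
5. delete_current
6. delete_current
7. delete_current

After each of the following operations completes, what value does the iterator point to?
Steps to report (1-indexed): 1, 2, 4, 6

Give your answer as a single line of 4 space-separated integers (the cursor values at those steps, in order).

Answer: 2 2 2 6

Derivation:
After 1 (delete_current): list=[2, 8, 6, 4] cursor@2
After 2 (insert_before(94)): list=[94, 2, 8, 6, 4] cursor@2
After 3 (prev): list=[94, 2, 8, 6, 4] cursor@94
After 4 (delete_current): list=[2, 8, 6, 4] cursor@2
After 5 (delete_current): list=[8, 6, 4] cursor@8
After 6 (delete_current): list=[6, 4] cursor@6
After 7 (delete_current): list=[4] cursor@4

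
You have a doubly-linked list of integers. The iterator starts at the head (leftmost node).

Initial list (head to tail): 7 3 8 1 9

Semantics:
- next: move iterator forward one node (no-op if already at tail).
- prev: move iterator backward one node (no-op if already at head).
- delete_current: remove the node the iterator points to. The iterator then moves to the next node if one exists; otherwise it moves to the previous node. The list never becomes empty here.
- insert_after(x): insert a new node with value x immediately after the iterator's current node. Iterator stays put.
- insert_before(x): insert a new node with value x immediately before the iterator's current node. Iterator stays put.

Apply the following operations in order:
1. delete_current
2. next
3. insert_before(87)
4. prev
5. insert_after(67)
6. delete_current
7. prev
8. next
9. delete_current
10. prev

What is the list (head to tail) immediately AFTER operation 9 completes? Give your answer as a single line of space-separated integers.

After 1 (delete_current): list=[3, 8, 1, 9] cursor@3
After 2 (next): list=[3, 8, 1, 9] cursor@8
After 3 (insert_before(87)): list=[3, 87, 8, 1, 9] cursor@8
After 4 (prev): list=[3, 87, 8, 1, 9] cursor@87
After 5 (insert_after(67)): list=[3, 87, 67, 8, 1, 9] cursor@87
After 6 (delete_current): list=[3, 67, 8, 1, 9] cursor@67
After 7 (prev): list=[3, 67, 8, 1, 9] cursor@3
After 8 (next): list=[3, 67, 8, 1, 9] cursor@67
After 9 (delete_current): list=[3, 8, 1, 9] cursor@8

Answer: 3 8 1 9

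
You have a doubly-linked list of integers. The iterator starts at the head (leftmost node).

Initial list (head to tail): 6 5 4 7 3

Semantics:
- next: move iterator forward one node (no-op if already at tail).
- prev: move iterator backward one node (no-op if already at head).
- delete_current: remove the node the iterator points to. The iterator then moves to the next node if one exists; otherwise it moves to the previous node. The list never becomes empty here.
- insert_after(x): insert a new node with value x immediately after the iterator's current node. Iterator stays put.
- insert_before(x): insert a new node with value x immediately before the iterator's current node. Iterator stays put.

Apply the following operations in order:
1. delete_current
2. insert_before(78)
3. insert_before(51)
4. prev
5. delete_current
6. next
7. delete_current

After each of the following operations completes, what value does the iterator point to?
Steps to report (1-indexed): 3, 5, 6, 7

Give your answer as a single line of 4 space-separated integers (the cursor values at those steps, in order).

Answer: 5 5 4 7

Derivation:
After 1 (delete_current): list=[5, 4, 7, 3] cursor@5
After 2 (insert_before(78)): list=[78, 5, 4, 7, 3] cursor@5
After 3 (insert_before(51)): list=[78, 51, 5, 4, 7, 3] cursor@5
After 4 (prev): list=[78, 51, 5, 4, 7, 3] cursor@51
After 5 (delete_current): list=[78, 5, 4, 7, 3] cursor@5
After 6 (next): list=[78, 5, 4, 7, 3] cursor@4
After 7 (delete_current): list=[78, 5, 7, 3] cursor@7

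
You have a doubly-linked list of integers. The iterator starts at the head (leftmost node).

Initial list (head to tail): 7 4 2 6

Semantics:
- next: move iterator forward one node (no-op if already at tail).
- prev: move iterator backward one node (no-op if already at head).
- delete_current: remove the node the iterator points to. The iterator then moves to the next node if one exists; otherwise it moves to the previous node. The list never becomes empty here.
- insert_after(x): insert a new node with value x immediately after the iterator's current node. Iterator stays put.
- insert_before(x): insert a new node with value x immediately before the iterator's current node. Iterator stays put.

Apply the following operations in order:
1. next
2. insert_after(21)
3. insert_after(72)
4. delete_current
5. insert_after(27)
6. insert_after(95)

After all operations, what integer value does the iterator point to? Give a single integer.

After 1 (next): list=[7, 4, 2, 6] cursor@4
After 2 (insert_after(21)): list=[7, 4, 21, 2, 6] cursor@4
After 3 (insert_after(72)): list=[7, 4, 72, 21, 2, 6] cursor@4
After 4 (delete_current): list=[7, 72, 21, 2, 6] cursor@72
After 5 (insert_after(27)): list=[7, 72, 27, 21, 2, 6] cursor@72
After 6 (insert_after(95)): list=[7, 72, 95, 27, 21, 2, 6] cursor@72

Answer: 72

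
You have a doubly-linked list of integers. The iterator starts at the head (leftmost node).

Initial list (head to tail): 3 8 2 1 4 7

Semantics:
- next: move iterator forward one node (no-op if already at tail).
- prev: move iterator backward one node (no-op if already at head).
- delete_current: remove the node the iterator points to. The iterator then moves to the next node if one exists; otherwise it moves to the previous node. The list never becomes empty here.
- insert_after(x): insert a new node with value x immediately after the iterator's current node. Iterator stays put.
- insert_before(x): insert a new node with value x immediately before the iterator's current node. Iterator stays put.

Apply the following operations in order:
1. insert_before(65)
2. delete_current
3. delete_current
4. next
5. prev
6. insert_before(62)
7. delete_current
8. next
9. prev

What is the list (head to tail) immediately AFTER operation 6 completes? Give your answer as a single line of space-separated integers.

Answer: 65 62 2 1 4 7

Derivation:
After 1 (insert_before(65)): list=[65, 3, 8, 2, 1, 4, 7] cursor@3
After 2 (delete_current): list=[65, 8, 2, 1, 4, 7] cursor@8
After 3 (delete_current): list=[65, 2, 1, 4, 7] cursor@2
After 4 (next): list=[65, 2, 1, 4, 7] cursor@1
After 5 (prev): list=[65, 2, 1, 4, 7] cursor@2
After 6 (insert_before(62)): list=[65, 62, 2, 1, 4, 7] cursor@2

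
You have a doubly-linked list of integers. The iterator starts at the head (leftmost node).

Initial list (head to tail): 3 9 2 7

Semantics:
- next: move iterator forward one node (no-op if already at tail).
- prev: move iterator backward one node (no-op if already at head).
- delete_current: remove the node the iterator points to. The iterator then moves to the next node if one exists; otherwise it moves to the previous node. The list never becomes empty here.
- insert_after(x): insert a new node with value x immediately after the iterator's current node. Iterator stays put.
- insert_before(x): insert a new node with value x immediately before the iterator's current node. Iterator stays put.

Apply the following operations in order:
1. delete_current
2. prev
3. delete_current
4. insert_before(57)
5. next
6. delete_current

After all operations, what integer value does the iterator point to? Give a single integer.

Answer: 2

Derivation:
After 1 (delete_current): list=[9, 2, 7] cursor@9
After 2 (prev): list=[9, 2, 7] cursor@9
After 3 (delete_current): list=[2, 7] cursor@2
After 4 (insert_before(57)): list=[57, 2, 7] cursor@2
After 5 (next): list=[57, 2, 7] cursor@7
After 6 (delete_current): list=[57, 2] cursor@2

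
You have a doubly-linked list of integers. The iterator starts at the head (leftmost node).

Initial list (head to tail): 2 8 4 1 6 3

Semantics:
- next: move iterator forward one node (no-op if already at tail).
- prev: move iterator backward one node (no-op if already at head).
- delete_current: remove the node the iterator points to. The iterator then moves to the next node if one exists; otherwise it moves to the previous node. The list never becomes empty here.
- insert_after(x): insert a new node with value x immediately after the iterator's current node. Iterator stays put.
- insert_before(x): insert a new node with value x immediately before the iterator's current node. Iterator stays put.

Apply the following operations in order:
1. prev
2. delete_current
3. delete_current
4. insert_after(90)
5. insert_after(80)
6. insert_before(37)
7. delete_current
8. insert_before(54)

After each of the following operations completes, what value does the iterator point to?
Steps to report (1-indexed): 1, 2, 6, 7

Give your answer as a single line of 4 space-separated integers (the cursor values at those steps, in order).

Answer: 2 8 4 80

Derivation:
After 1 (prev): list=[2, 8, 4, 1, 6, 3] cursor@2
After 2 (delete_current): list=[8, 4, 1, 6, 3] cursor@8
After 3 (delete_current): list=[4, 1, 6, 3] cursor@4
After 4 (insert_after(90)): list=[4, 90, 1, 6, 3] cursor@4
After 5 (insert_after(80)): list=[4, 80, 90, 1, 6, 3] cursor@4
After 6 (insert_before(37)): list=[37, 4, 80, 90, 1, 6, 3] cursor@4
After 7 (delete_current): list=[37, 80, 90, 1, 6, 3] cursor@80
After 8 (insert_before(54)): list=[37, 54, 80, 90, 1, 6, 3] cursor@80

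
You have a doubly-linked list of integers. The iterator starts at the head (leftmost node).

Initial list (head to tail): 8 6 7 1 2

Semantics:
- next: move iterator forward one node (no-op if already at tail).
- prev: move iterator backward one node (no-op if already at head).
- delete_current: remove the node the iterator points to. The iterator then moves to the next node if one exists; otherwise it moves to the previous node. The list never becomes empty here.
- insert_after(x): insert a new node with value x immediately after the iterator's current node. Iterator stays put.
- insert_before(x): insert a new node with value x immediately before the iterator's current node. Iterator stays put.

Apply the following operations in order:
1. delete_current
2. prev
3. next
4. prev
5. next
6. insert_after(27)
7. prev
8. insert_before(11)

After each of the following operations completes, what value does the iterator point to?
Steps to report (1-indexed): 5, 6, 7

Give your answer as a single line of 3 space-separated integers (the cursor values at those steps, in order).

Answer: 7 7 6

Derivation:
After 1 (delete_current): list=[6, 7, 1, 2] cursor@6
After 2 (prev): list=[6, 7, 1, 2] cursor@6
After 3 (next): list=[6, 7, 1, 2] cursor@7
After 4 (prev): list=[6, 7, 1, 2] cursor@6
After 5 (next): list=[6, 7, 1, 2] cursor@7
After 6 (insert_after(27)): list=[6, 7, 27, 1, 2] cursor@7
After 7 (prev): list=[6, 7, 27, 1, 2] cursor@6
After 8 (insert_before(11)): list=[11, 6, 7, 27, 1, 2] cursor@6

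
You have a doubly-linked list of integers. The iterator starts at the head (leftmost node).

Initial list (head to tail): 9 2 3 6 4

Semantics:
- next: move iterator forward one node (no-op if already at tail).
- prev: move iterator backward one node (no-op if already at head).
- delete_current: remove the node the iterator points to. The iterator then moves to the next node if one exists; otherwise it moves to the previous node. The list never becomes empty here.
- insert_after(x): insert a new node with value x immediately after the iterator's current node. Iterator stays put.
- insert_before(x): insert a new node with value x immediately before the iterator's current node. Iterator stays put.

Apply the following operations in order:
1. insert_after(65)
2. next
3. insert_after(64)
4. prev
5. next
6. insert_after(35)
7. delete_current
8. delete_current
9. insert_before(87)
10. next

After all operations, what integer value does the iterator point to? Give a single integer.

After 1 (insert_after(65)): list=[9, 65, 2, 3, 6, 4] cursor@9
After 2 (next): list=[9, 65, 2, 3, 6, 4] cursor@65
After 3 (insert_after(64)): list=[9, 65, 64, 2, 3, 6, 4] cursor@65
After 4 (prev): list=[9, 65, 64, 2, 3, 6, 4] cursor@9
After 5 (next): list=[9, 65, 64, 2, 3, 6, 4] cursor@65
After 6 (insert_after(35)): list=[9, 65, 35, 64, 2, 3, 6, 4] cursor@65
After 7 (delete_current): list=[9, 35, 64, 2, 3, 6, 4] cursor@35
After 8 (delete_current): list=[9, 64, 2, 3, 6, 4] cursor@64
After 9 (insert_before(87)): list=[9, 87, 64, 2, 3, 6, 4] cursor@64
After 10 (next): list=[9, 87, 64, 2, 3, 6, 4] cursor@2

Answer: 2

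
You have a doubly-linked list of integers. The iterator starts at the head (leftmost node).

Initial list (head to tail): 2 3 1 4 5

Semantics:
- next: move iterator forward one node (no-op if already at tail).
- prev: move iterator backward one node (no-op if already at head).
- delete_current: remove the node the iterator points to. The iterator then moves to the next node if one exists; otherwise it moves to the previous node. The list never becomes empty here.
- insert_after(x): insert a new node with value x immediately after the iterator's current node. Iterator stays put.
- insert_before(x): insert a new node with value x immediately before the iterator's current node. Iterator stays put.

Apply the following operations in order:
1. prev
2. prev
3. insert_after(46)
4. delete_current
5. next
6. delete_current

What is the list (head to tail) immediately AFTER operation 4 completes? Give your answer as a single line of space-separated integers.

After 1 (prev): list=[2, 3, 1, 4, 5] cursor@2
After 2 (prev): list=[2, 3, 1, 4, 5] cursor@2
After 3 (insert_after(46)): list=[2, 46, 3, 1, 4, 5] cursor@2
After 4 (delete_current): list=[46, 3, 1, 4, 5] cursor@46

Answer: 46 3 1 4 5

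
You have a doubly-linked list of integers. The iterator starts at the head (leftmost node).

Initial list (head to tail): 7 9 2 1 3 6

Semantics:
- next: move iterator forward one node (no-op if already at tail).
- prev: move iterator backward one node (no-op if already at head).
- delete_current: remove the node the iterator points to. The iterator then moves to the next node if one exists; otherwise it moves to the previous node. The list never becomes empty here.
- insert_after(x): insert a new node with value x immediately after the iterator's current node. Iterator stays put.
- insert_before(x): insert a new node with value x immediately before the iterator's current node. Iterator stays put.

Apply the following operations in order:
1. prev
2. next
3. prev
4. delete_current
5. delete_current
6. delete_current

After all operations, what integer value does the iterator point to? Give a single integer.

After 1 (prev): list=[7, 9, 2, 1, 3, 6] cursor@7
After 2 (next): list=[7, 9, 2, 1, 3, 6] cursor@9
After 3 (prev): list=[7, 9, 2, 1, 3, 6] cursor@7
After 4 (delete_current): list=[9, 2, 1, 3, 6] cursor@9
After 5 (delete_current): list=[2, 1, 3, 6] cursor@2
After 6 (delete_current): list=[1, 3, 6] cursor@1

Answer: 1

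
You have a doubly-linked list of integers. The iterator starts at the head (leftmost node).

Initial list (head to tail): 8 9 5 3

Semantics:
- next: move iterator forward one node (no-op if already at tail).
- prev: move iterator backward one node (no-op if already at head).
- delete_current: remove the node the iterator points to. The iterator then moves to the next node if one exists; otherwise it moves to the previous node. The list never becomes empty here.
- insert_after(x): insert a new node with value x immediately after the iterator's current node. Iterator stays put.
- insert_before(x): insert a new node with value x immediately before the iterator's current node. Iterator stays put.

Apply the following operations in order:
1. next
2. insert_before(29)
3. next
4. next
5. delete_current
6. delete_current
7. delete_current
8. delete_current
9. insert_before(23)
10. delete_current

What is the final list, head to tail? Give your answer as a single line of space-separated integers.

Answer: 23

Derivation:
After 1 (next): list=[8, 9, 5, 3] cursor@9
After 2 (insert_before(29)): list=[8, 29, 9, 5, 3] cursor@9
After 3 (next): list=[8, 29, 9, 5, 3] cursor@5
After 4 (next): list=[8, 29, 9, 5, 3] cursor@3
After 5 (delete_current): list=[8, 29, 9, 5] cursor@5
After 6 (delete_current): list=[8, 29, 9] cursor@9
After 7 (delete_current): list=[8, 29] cursor@29
After 8 (delete_current): list=[8] cursor@8
After 9 (insert_before(23)): list=[23, 8] cursor@8
After 10 (delete_current): list=[23] cursor@23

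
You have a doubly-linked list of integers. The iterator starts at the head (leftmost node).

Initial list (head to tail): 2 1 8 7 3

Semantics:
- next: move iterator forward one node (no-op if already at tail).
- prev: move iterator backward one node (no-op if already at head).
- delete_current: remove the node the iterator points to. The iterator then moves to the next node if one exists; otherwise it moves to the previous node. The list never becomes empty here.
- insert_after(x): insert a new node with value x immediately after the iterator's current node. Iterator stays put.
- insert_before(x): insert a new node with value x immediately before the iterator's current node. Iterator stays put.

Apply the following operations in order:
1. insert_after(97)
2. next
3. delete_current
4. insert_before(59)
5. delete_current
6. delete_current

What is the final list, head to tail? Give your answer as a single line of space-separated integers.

Answer: 2 59 7 3

Derivation:
After 1 (insert_after(97)): list=[2, 97, 1, 8, 7, 3] cursor@2
After 2 (next): list=[2, 97, 1, 8, 7, 3] cursor@97
After 3 (delete_current): list=[2, 1, 8, 7, 3] cursor@1
After 4 (insert_before(59)): list=[2, 59, 1, 8, 7, 3] cursor@1
After 5 (delete_current): list=[2, 59, 8, 7, 3] cursor@8
After 6 (delete_current): list=[2, 59, 7, 3] cursor@7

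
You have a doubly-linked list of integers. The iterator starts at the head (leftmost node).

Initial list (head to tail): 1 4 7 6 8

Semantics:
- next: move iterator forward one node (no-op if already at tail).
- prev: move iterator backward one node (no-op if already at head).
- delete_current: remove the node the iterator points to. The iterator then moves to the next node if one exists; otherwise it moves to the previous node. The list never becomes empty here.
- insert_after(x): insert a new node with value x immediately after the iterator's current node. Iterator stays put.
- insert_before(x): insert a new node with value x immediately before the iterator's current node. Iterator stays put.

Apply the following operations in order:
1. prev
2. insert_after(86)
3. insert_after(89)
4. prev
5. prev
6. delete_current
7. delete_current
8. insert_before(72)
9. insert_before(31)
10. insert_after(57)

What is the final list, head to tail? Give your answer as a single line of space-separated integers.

After 1 (prev): list=[1, 4, 7, 6, 8] cursor@1
After 2 (insert_after(86)): list=[1, 86, 4, 7, 6, 8] cursor@1
After 3 (insert_after(89)): list=[1, 89, 86, 4, 7, 6, 8] cursor@1
After 4 (prev): list=[1, 89, 86, 4, 7, 6, 8] cursor@1
After 5 (prev): list=[1, 89, 86, 4, 7, 6, 8] cursor@1
After 6 (delete_current): list=[89, 86, 4, 7, 6, 8] cursor@89
After 7 (delete_current): list=[86, 4, 7, 6, 8] cursor@86
After 8 (insert_before(72)): list=[72, 86, 4, 7, 6, 8] cursor@86
After 9 (insert_before(31)): list=[72, 31, 86, 4, 7, 6, 8] cursor@86
After 10 (insert_after(57)): list=[72, 31, 86, 57, 4, 7, 6, 8] cursor@86

Answer: 72 31 86 57 4 7 6 8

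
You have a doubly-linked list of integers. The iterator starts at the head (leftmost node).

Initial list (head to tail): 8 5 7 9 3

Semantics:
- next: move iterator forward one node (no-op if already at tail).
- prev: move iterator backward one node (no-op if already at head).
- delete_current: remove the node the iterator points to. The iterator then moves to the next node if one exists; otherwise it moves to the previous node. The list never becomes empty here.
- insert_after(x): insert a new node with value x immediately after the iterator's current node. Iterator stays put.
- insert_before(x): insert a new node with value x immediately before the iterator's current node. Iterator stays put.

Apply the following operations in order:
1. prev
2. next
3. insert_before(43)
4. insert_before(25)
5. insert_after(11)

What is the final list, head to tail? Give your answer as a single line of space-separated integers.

Answer: 8 43 25 5 11 7 9 3

Derivation:
After 1 (prev): list=[8, 5, 7, 9, 3] cursor@8
After 2 (next): list=[8, 5, 7, 9, 3] cursor@5
After 3 (insert_before(43)): list=[8, 43, 5, 7, 9, 3] cursor@5
After 4 (insert_before(25)): list=[8, 43, 25, 5, 7, 9, 3] cursor@5
After 5 (insert_after(11)): list=[8, 43, 25, 5, 11, 7, 9, 3] cursor@5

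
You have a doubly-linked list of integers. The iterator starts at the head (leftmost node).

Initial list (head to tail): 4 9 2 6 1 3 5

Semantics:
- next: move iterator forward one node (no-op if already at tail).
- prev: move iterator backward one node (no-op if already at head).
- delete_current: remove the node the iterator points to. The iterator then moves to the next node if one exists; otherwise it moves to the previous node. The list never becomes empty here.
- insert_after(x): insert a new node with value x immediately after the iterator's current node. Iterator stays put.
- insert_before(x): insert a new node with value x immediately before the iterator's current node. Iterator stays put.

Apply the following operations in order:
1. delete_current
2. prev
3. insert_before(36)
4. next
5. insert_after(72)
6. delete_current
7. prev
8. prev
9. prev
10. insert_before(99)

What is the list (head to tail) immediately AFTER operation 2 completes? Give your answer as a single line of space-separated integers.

After 1 (delete_current): list=[9, 2, 6, 1, 3, 5] cursor@9
After 2 (prev): list=[9, 2, 6, 1, 3, 5] cursor@9

Answer: 9 2 6 1 3 5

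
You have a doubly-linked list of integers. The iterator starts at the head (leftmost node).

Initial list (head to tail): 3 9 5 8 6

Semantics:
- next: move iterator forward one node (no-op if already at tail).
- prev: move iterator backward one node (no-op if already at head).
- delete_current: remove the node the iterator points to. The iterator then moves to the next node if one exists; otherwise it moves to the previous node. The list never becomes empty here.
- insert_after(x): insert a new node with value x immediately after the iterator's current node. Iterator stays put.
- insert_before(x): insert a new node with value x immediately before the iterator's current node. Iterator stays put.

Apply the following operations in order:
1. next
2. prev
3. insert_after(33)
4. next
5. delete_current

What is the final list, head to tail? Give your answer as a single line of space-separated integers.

After 1 (next): list=[3, 9, 5, 8, 6] cursor@9
After 2 (prev): list=[3, 9, 5, 8, 6] cursor@3
After 3 (insert_after(33)): list=[3, 33, 9, 5, 8, 6] cursor@3
After 4 (next): list=[3, 33, 9, 5, 8, 6] cursor@33
After 5 (delete_current): list=[3, 9, 5, 8, 6] cursor@9

Answer: 3 9 5 8 6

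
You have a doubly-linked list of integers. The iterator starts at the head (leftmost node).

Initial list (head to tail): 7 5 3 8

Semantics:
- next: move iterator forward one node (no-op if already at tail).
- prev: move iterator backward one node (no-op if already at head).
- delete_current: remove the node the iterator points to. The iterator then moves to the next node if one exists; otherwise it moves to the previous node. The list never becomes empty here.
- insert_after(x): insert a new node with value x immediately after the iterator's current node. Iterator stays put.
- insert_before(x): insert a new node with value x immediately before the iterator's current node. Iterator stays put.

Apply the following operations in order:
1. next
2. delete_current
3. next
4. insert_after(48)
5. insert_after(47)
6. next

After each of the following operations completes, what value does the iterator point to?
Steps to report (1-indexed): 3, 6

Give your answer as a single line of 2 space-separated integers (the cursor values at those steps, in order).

After 1 (next): list=[7, 5, 3, 8] cursor@5
After 2 (delete_current): list=[7, 3, 8] cursor@3
After 3 (next): list=[7, 3, 8] cursor@8
After 4 (insert_after(48)): list=[7, 3, 8, 48] cursor@8
After 5 (insert_after(47)): list=[7, 3, 8, 47, 48] cursor@8
After 6 (next): list=[7, 3, 8, 47, 48] cursor@47

Answer: 8 47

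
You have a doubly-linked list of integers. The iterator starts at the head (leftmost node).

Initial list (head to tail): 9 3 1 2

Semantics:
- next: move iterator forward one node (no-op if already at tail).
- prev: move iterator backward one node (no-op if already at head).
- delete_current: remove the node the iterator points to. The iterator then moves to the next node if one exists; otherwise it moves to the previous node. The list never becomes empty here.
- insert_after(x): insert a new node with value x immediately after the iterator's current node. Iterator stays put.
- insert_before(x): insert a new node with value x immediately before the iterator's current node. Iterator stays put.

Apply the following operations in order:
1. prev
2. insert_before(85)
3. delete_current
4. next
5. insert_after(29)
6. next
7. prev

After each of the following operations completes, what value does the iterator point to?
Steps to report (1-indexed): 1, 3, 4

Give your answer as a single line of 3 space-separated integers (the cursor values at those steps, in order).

After 1 (prev): list=[9, 3, 1, 2] cursor@9
After 2 (insert_before(85)): list=[85, 9, 3, 1, 2] cursor@9
After 3 (delete_current): list=[85, 3, 1, 2] cursor@3
After 4 (next): list=[85, 3, 1, 2] cursor@1
After 5 (insert_after(29)): list=[85, 3, 1, 29, 2] cursor@1
After 6 (next): list=[85, 3, 1, 29, 2] cursor@29
After 7 (prev): list=[85, 3, 1, 29, 2] cursor@1

Answer: 9 3 1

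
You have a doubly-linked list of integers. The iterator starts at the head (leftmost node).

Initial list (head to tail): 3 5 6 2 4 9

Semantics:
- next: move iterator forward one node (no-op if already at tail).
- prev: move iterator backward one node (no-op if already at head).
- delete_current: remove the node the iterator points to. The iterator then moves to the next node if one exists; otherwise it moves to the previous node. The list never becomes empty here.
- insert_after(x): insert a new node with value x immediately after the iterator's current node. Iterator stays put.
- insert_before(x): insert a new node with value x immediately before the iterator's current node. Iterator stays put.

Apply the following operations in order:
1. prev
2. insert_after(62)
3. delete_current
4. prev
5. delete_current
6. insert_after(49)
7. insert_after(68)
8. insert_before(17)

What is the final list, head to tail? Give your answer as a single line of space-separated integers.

Answer: 17 5 68 49 6 2 4 9

Derivation:
After 1 (prev): list=[3, 5, 6, 2, 4, 9] cursor@3
After 2 (insert_after(62)): list=[3, 62, 5, 6, 2, 4, 9] cursor@3
After 3 (delete_current): list=[62, 5, 6, 2, 4, 9] cursor@62
After 4 (prev): list=[62, 5, 6, 2, 4, 9] cursor@62
After 5 (delete_current): list=[5, 6, 2, 4, 9] cursor@5
After 6 (insert_after(49)): list=[5, 49, 6, 2, 4, 9] cursor@5
After 7 (insert_after(68)): list=[5, 68, 49, 6, 2, 4, 9] cursor@5
After 8 (insert_before(17)): list=[17, 5, 68, 49, 6, 2, 4, 9] cursor@5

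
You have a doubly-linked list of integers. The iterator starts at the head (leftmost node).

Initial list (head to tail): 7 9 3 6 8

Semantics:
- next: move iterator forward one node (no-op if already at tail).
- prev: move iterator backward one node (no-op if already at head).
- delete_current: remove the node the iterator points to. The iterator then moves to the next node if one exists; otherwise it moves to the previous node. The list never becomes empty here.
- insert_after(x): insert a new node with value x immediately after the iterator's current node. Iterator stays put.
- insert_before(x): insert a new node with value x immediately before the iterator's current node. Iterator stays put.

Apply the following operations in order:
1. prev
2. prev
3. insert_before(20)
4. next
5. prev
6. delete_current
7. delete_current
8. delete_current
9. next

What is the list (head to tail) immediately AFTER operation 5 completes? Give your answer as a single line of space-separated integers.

After 1 (prev): list=[7, 9, 3, 6, 8] cursor@7
After 2 (prev): list=[7, 9, 3, 6, 8] cursor@7
After 3 (insert_before(20)): list=[20, 7, 9, 3, 6, 8] cursor@7
After 4 (next): list=[20, 7, 9, 3, 6, 8] cursor@9
After 5 (prev): list=[20, 7, 9, 3, 6, 8] cursor@7

Answer: 20 7 9 3 6 8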